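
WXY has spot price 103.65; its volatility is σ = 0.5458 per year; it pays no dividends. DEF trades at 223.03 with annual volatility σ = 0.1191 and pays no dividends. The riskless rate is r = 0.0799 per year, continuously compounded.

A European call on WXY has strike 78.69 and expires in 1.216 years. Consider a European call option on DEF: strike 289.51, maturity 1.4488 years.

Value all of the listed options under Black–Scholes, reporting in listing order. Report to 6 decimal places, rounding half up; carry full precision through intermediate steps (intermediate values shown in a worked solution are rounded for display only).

price(WXY call K=78.69) = 40.504826
price(DEF call K=289.51) = 2.793069

[WXY call K=78.69]
σ√T = 0.5458·√1.216 = 0.601867
d₁ = (ln(S/K) + (r+σ²/2)T) / (σ√T) = (ln(103.65/78.69) + (0.0799+0.5458²/2)·1.216) / 0.601867 = (0.275504 + 0.278280) / 0.601867 = 0.920111
d₂ = d₁ − σ√T = 0.920111 − 0.601867 = 0.318244
e^{−rT} = 0.907412
N(d₁) = 0.821243,  N(d₂) = 0.624850
price = S·N(d₁) − K·e^{−rT}·N(d₂) = 85.121786 − 44.616960 = 40.504826
[DEF call K=289.51]
σ√T = 0.1191·√1.4488 = 0.143356
d₁ = (ln(S/K) + (r+σ²/2)T) / (σ√T) = (ln(223.03/289.51) + (0.0799+0.1191²/2)·1.4488) / 0.143356 = (-0.260884 + 0.126035) / 0.143356 = -0.940658
d₂ = d₁ − σ√T = -0.940658 − 0.143356 = -1.084014
e^{−rT} = 0.890690
N(d₁) = 0.173440,  N(d₂) = 0.139179
price = S·N(d₁) − K·e^{−rT}·N(d₂) = 38.682360 − 35.889291 = 2.793069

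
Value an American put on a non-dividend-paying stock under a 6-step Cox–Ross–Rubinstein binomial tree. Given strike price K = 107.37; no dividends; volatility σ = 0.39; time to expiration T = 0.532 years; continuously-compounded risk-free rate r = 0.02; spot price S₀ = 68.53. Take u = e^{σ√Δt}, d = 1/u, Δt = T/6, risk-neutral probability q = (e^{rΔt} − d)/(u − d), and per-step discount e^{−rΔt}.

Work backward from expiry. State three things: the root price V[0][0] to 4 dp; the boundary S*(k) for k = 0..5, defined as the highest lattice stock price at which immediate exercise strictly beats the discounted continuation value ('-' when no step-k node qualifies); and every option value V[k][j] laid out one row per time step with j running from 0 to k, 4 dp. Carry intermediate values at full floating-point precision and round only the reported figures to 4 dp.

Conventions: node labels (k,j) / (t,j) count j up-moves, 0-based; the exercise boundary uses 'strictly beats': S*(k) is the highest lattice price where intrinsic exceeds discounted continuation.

price = 38.8833
boundary = - 61.0163 68.5300 76.9689 68.5300 76.9689
tree:
38.8833
46.3537 30.8898
53.0435 38.8400 22.3441
58.9999 46.3537 30.4011 13.6502
64.3033 53.0435 38.8400 21.0250 5.6674
69.0251 58.9999 46.3537 30.4011 10.8894 0.0000
73.2293 64.3033 53.0435 38.8400 20.9230 0.0000 0.0000

Δt=0.08867, u=1.12314, d=0.89036, q=0.47862, disc=e^(-rΔt)=0.99823
k=6 terminal: V=max(K-S,0) → 73.2293 64.3033 53.0435 38.8400 20.9230 0.0000 0.0000
k=5: j=0 S=38.3449 intr=69.0251 cont=68.8349 V=69.0251[EX]; j=1 S=48.3701 intr=58.9999 cont=58.8097 V=58.9999[EX]; j=2 S=61.0163 intr=46.3537 cont=46.1634 V=46.3537[EX]; j=3 S=76.9689 intr=30.4011 cont=30.2108 V=30.4011[EX]; j=4 S=97.0923 intr=10.2777 cont=10.8894 V=10.8894[hold]; j=5 S=122.4769 intr=0.0000 cont=0.0000 V=0.0000[hold]  S*(5)=76.9689
k=4: j=0 S=43.0667 intr=64.3033 cont=64.1130 V=64.3033[EX]; j=1 S=54.3265 intr=53.0435 cont=52.8533 V=53.0435[EX]; j=2 S=68.5300 intr=38.8400 cont=38.6498 V=38.8400[EX]; j=3 S=86.4470 intr=20.9230 cont=21.0250 V=21.0250[hold]; j=4 S=109.0484 intr=0.0000 cont=5.6674 V=5.6674[hold]  S*(4)=68.5300
k=3: j=0 S=48.3701 intr=58.9999 cont=58.8097 V=58.9999[EX]; j=1 S=61.0163 intr=46.3537 cont=46.1634 V=46.3537[EX]; j=2 S=76.9689 intr=30.4011 cont=30.2596 V=30.4011[EX]; j=3 S=97.0923 intr=10.2777 cont=13.6502 V=13.6502[hold]  S*(3)=76.9689
k=2: j=0 S=54.3265 intr=53.0435 cont=52.8533 V=53.0435[EX]; j=1 S=68.5300 intr=38.8400 cont=38.6498 V=38.8400[EX]; j=2 S=86.4470 intr=20.9230 cont=22.3441 V=22.3441[hold]  S*(2)=68.5300
k=1: j=0 S=61.0163 intr=46.3537 cont=46.1634 V=46.3537[EX]; j=1 S=76.9689 intr=30.4011 cont=30.8898 V=30.8898[hold]  S*(1)=61.0163
k=0: j=0 S=68.5300 intr=38.8400 cont=38.8833 V=38.8833[hold]  S*(0)=-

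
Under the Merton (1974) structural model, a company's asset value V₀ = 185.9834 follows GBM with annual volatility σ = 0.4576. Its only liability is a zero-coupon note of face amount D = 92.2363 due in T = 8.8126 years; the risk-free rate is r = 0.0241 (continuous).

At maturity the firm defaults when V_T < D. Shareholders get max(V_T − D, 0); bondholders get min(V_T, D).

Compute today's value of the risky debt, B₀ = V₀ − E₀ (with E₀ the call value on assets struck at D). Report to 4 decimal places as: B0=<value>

With assets at 185.9834 and a single debt payment of 92.2363 at 8.8126 years:
d₁ = [ln(V₀/D) + (r + σ²/2)T] / (σ√T)
   = [ln(185.9834/92.2363) + (0.0241 + 0.5·0.4576²)·8.8126] / (0.4576·√8.8126)
   = [0.701304 + 1.135053] / 1.358432 = 1.351820
d₂ = d₁ − σ√T = 1.351820 − 1.358432 = -0.006612
N(d₁) = 0.911784,  N(d₂) = 0.497362,  e^(−rT) = 0.808654
E₀ = V₀·N(d₁) − D·e^(−rT)·N(d₂)
   = 185.9834·0.911784 − 92.2363·0.808654·0.497362 = 132.479718
B₀ = V₀ − E₀ = 185.9834 − 132.479718 = 53.503682

B0=53.5037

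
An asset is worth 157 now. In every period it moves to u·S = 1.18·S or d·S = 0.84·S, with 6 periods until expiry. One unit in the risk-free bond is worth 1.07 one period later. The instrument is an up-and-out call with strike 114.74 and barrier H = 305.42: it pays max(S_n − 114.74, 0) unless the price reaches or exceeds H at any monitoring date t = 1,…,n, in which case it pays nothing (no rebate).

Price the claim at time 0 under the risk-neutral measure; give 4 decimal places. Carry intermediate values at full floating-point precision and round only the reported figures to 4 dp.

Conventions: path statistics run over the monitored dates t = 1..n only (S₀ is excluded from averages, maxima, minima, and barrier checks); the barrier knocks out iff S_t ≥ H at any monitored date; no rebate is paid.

price = 55.7958

Under the martingale measure an up-move has probability p* = 0.6765; value the claim as the probability-weighted average of per-path payoffs, discounted 6 periods at R = 1.07.
Enumerate all 2^6 = 64 price paths (U = up ×1.18, D = down ×0.84); each path with k up-moves has probability p*^k·(1−p*)^(6−k).
DDDDDD: M=131.8800, payoff=0.0000, prob=0.001147
UDDDDD: M=185.2600, payoff=0.0000, prob=0.002398
DUDDDD: M=155.6184, payoff=0.0000, prob=0.002398
UUDDDD: M=218.6068, payoff=0.0000, prob=0.005014
DDUDDD: M=131.8800, payoff=0.0000, prob=0.002398
UDUDDD: M=185.2600, payoff=0.0000, prob=0.005014
DUUDDD: M=183.6297, payoff=0.0000, prob=0.005014
UUUDDD: M=257.9560, payoff=38.1516, prob=0.010483
DDDUDD: M=131.8800, payoff=0.0000, prob=0.002398
UDDUDD: M=185.2600, payoff=0.0000, prob=0.005014
DUDUDD: M=155.6184, payoff=0.0000, prob=0.005014
UUDUDD: M=218.6068, payoff=38.1516, prob=0.010483
DDUUDD: M=154.2490, payoff=0.0000, prob=0.005014
UDUUDD: M=216.6831, payoff=38.1516, prob=0.010483
DUUUDD: M=216.6831, payoff=38.1516, prob=0.010483
UUUUDD: M=304.3881, payoff=100.0362, prob=0.021919
DDDDUD: M=131.8800, payoff=0.0000, prob=0.002398
UDDDUD: M=185.2600, payoff=0.0000, prob=0.005014
DUDDUD: M=155.6184, payoff=0.0000, prob=0.005014
UUDDUD: M=218.6068, payoff=38.1516, prob=0.010483
DDUDUD: M=131.8800, payoff=0.0000, prob=0.005014
UDUDUD: M=185.2600, payoff=38.1516, prob=0.010483
DUUDUD: M=183.6297, payoff=38.1516, prob=0.010483
UUUDUD: M=257.9560, payoff=100.0362, prob=0.021919
DDDUUD: M=131.8800, payoff=0.0000, prob=0.005014
UDDUUD: M=185.2600, payoff=38.1516, prob=0.010483
DUDUUD: M=182.0138, payoff=38.1516, prob=0.010483
UUDUUD: M=255.6860, payoff=100.0362, prob=0.021919
DDUUUD: M=182.0138, payoff=38.1516, prob=0.010483
UDUUUD: M=255.6860, payoff=100.0362, prob=0.021919
DUUUUD: M=255.6860, payoff=100.0362, prob=0.021919
UUUUUD: M=359.1780, payoff=0.0000, prob=0.045831
DDDDDU: M=131.8800, payoff=0.0000, prob=0.002398
UDDDDU: M=185.2600, payoff=0.0000, prob=0.005014
DUDDDU: M=155.6184, payoff=0.0000, prob=0.005014
UUDDDU: M=218.6068, payoff=38.1516, prob=0.010483
DDUDDU: M=131.8800, payoff=0.0000, prob=0.005014
UDUDDU: M=185.2600, payoff=38.1516, prob=0.010483
DUUDDU: M=183.6297, payoff=38.1516, prob=0.010483
UUUDDU: M=257.9560, payoff=100.0362, prob=0.021919
DDDUDU: M=131.8800, payoff=0.0000, prob=0.005014
UDDUDU: M=185.2600, payoff=38.1516, prob=0.010483
DUDUDU: M=155.6184, payoff=38.1516, prob=0.010483
UUDUDU: M=218.6068, payoff=100.0362, prob=0.021919
DDUUDU: M=154.2490, payoff=38.1516, prob=0.010483
UDUUDU: M=216.6831, payoff=100.0362, prob=0.021919
DUUUDU: M=216.6831, payoff=100.0362, prob=0.021919
UUUUDU: M=304.3881, payoff=186.9695, prob=0.045831
DDDDUU: M=131.8800, payoff=0.0000, prob=0.005014
UDDDUU: M=185.2600, payoff=38.1516, prob=0.010483
DUDDUU: M=155.6184, payoff=38.1516, prob=0.010483
UUDDUU: M=218.6068, payoff=100.0362, prob=0.021919
DDUDUU: M=152.8916, payoff=38.1516, prob=0.010483
UDUDUU: M=214.7762, payoff=100.0362, prob=0.021919
DUUDUU: M=214.7762, payoff=100.0362, prob=0.021919
UUUDUU: M=301.7095, payoff=186.9695, prob=0.045831
DDDUUU: M=152.8916, payoff=38.1516, prob=0.010483
UDDUUU: M=214.7762, payoff=100.0362, prob=0.021919
DUDUUU: M=214.7762, payoff=100.0362, prob=0.021919
UUDUUU: M=301.7095, payoff=186.9695, prob=0.045831
DDUUUU: M=214.7762, payoff=100.0362, prob=0.021919
UDUUUU: M=301.7095, payoff=186.9695, prob=0.045831
DUUUUU: M=301.7095, payoff=186.9695, prob=0.045831
UUUUUU: M=423.8300, payoff=0.0000, prob=0.095828
Price = Σ prob·payoff / R^6 = 83.734407 / 1.500730 = 55.7958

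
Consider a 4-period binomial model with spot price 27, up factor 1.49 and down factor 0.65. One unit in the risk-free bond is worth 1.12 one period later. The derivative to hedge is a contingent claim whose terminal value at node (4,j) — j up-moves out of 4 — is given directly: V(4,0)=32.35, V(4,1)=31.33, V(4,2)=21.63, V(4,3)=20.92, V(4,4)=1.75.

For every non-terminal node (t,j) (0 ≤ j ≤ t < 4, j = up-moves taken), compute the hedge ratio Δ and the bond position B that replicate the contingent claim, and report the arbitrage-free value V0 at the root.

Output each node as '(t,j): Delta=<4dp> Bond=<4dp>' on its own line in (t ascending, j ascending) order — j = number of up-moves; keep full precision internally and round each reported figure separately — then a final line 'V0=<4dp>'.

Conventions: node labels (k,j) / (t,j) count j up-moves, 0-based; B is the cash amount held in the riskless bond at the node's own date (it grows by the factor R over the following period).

(0,0): Delta=-0.2165 Bond=19.6493
(1,0): Delta=-0.2813 Bond=23.1443
(1,1): Delta=-0.1942 Bond=21.1120
(2,0): Delta=-0.5476 Bond=28.9594
(2,1): Delta=-0.1898 Bond=23.5301
(2,2): Delta=-0.1957 Bond=23.7362
(3,0): Delta=-0.1638 Bond=29.5886
(3,1): Delta=-0.6794 Bond=34.6750
(3,2): Delta=-0.0217 Bond=19.8030
(3,3): Delta=-0.2555 Bond=31.9232
V0=13.8043

Under the risk-neutral measure, an up-move has probability p* = (R−d)/(u−d) = 0.5595 and values discount at R = 1.12.
Expiry values: V(4,0)=32.3500, V(4,1)=31.3300, V(4,2)=21.6300, V(4,3)=20.9200, V(4,4)=1.7500
Node (3,0) S=7.4149: V=(p*·31.3300+(1−p*)·32.3500)/1.12=28.3744; Δ=(31.3300−32.3500)/(11.0482−4.8197)=-0.1638; B=V−Δ·S=29.5886
Node (3,1) S=16.9972: V=(p*·21.6300+(1−p*)·31.3300)/1.12=23.1273; Δ=(21.6300−31.3300)/(25.3258−11.0482)=-0.6794; B=V−Δ·S=34.6750
Node (3,2) S=38.9628: V=(p*·20.9200+(1−p*)·21.6300)/1.12=18.9578; Δ=(20.9200−21.6300)/(58.0545−25.3258)=-0.0217; B=V−Δ·S=19.8030
Node (3,3) S=89.3146: V=(p*·1.7500+(1−p*)·20.9200)/1.12=9.1017; Δ=(1.7500−20.9200)/(133.0788−58.0545)=-0.2555; B=V−Δ·S=31.9232
Node (2,0) S=11.4075: V=(p*·23.1273+(1−p*)·28.3744)/1.12=22.7130; Δ=(23.1273−28.3744)/(16.9972−7.4149)=-0.5476; B=V−Δ·S=28.9594
Node (2,1) S=26.1495: V=(p*·18.9578+(1−p*)·23.1273)/1.12=18.5664; Δ=(18.9578−23.1273)/(38.9628−16.9972)=-0.1898; B=V−Δ·S=23.5301
Node (2,2) S=59.9427: V=(p*·9.1017+(1−p*)·18.9578)/1.12=12.0028; Δ=(9.1017−18.9578)/(89.3146−38.9628)=-0.1957; B=V−Δ·S=23.7362
Node (1,0) S=17.5500: V=(p*·18.5664+(1−p*)·22.7130)/1.12=18.2079; Δ=(18.5664−22.7130)/(26.1495−11.4075)=-0.2813; B=V−Δ·S=23.1443
Node (1,1) S=40.2300: V=(p*·12.0028+(1−p*)·18.5664)/1.12=13.2981; Δ=(12.0028−18.5664)/(59.9427−26.1495)=-0.1942; B=V−Δ·S=21.1120
Node (0,0) S=27.0000: V=(p*·13.2981+(1−p*)·18.2079)/1.12=13.8043; Δ=(13.2981−18.2079)/(40.2300−17.5500)=-0.2165; B=V−Δ·S=19.6493
Sanity check at the root: Δ(0,0)·S0 + B(0,0) reproduces V0 = 13.8043.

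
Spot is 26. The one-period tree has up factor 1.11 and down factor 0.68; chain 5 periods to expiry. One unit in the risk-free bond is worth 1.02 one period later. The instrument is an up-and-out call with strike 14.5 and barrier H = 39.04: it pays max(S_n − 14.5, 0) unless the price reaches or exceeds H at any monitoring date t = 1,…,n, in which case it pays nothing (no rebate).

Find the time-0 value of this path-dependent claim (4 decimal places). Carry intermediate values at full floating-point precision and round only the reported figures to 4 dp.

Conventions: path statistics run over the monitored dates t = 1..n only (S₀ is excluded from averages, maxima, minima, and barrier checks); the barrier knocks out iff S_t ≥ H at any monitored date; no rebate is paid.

price = 4.0384

Risk-neutral up-probability p* = (R−d)/(u−d) = (1.02−0.68)/(1.11−0.68) = 0.7907; the claim prices as the p*-weighted sum of path payoffs discounted by R^5.
Enumerate all 2^5 = 32 price paths (U = up ×1.11, D = down ×0.68); each path with k up-moves has probability p*^k·(1−p*)^(5−k).
DDDDD: M=17.6800, payoff=0.0000, prob=0.000402
UDDDD: M=28.8600, payoff=0.0000, prob=0.001517
DUDDD: M=19.6248, payoff=0.0000, prob=0.001517
UUDDD: M=32.0346, payoff=0.0000, prob=0.005732
DDUDD: M=17.6800, payoff=0.0000, prob=0.001517
UDUDD: M=28.8600, payoff=0.0000, prob=0.005732
DUUDD: M=21.7835, payoff=0.0000, prob=0.005732
UUUDD: M=35.5584, payoff=1.9422, prob=0.021656
DDDUD: M=17.6800, payoff=0.0000, prob=0.001517
UDDUD: M=28.8600, payoff=0.0000, prob=0.005732
DUDUD: M=19.6248, payoff=0.0000, prob=0.005732
UUDUD: M=32.0346, payoff=1.9422, prob=0.021656
DDUUD: M=17.6800, payoff=0.0000, prob=0.005732
UDUUD: M=28.8600, payoff=1.9422, prob=0.021656
DUUUD: M=24.1797, payoff=1.9422, prob=0.021656
UUUUD: M=39.4698, payoff=0.0000, prob=0.081812
DDDDU: M=17.6800, payoff=0.0000, prob=0.001517
UDDDU: M=28.8600, payoff=0.0000, prob=0.005732
DUDDU: M=19.6248, payoff=0.0000, prob=0.005732
UUDDU: M=32.0346, payoff=1.9422, prob=0.021656
DDUDU: M=17.6800, payoff=0.0000, prob=0.005732
UDUDU: M=28.8600, payoff=1.9422, prob=0.021656
DUUDU: M=21.7835, payoff=1.9422, prob=0.021656
UUUDU: M=35.5584, payoff=12.3395, prob=0.081812
DDDUU: M=17.6800, payoff=0.0000, prob=0.005732
UDDUU: M=28.8600, payoff=1.9422, prob=0.021656
DUDUU: M=19.6248, payoff=1.9422, prob=0.021656
UUDUU: M=32.0346, payoff=12.3395, prob=0.081812
DDUUU: M=17.6800, payoff=1.9422, prob=0.021656
UDUUU: M=28.8600, payoff=12.3395, prob=0.081812
DUUUU: M=26.8395, payoff=12.3395, prob=0.081812
UUUUU: M=43.8115, payoff=0.0000, prob=0.309067
Price = Σ prob·payoff / R^5 = 4.458667 / 1.104081 = 4.0384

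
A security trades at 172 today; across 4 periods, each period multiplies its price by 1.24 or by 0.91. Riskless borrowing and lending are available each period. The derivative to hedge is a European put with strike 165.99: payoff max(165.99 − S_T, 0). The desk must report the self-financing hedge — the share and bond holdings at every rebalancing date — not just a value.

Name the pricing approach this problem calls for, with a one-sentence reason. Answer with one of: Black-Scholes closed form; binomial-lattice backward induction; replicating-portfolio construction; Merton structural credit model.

framework: replicating-portfolio construction

Key observation: what is demanded is not a single number but the (Δ, B) position at each node of the 1.24/0.91 tree starting at 172; constructing those positions is the replicating-portfolio method.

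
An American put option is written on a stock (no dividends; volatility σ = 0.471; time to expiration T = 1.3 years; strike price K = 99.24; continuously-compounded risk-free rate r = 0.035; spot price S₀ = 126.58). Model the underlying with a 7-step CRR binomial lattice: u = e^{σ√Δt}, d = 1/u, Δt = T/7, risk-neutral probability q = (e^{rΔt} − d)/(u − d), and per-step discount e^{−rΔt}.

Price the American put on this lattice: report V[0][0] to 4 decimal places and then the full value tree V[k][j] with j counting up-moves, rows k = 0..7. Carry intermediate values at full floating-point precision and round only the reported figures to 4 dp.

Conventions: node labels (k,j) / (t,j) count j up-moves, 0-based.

price = 10.6454
tree:
10.6454
15.8682 4.7948
22.9904 7.9088 1.2847
32.1551 12.7844 2.4187 0.0000
43.0369 20.1051 4.5538 0.0000 0.0000
53.3615 30.3888 8.5734 0.0000 0.0000 0.0000
61.7894 43.0369 16.1411 0.0000 0.0000 0.0000 0.0000
68.6692 53.3615 30.3888 0.0000 0.0000 0.0000 0.0000 0.0000

params: Δt=0.18571 u=1.22504 d=0.81630 q=0.46538 e^(-rΔt)=0.99352
t_7 payoffs: 68.6692 53.3615 30.3888 0.0000 0.0000 0.0000 0.0000 0.0000
k=6: node(6,0) S=37.4506 payoff=61.7894 vs cont=61.1465 → 61.7894 [stop]  node(6,1) S=56.2031 payoff=43.0369 vs cont=42.3939 → 43.0369 [stop]  node(6,2) S=84.3457 payoff=14.8943 vs cont=16.1411 → 16.1411 [wait]  node(6,3) S=126.5800 payoff=0.0000 vs cont=0.0000 → 0.0000 [wait]  node(6,4) S=189.9623 payoff=0.0000 vs cont=0.0000 → 0.0000 [wait]  node(6,5) S=285.0819 payoff=0.0000 vs cont=0.0000 → 0.0000 [wait]  node(6,6) S=427.8306 payoff=0.0000 vs cont=0.0000 → 0.0000 [wait]
k=5: node(5,0) S=45.8785 payoff=53.3615 vs cont=52.7185 → 53.3615 [stop]  node(5,1) S=68.8512 payoff=30.3888 vs cont=30.3223 → 30.3888 [stop]  node(5,2) S=103.3270 payoff=0.0000 vs cont=8.5734 → 8.5734 [wait]  node(5,3) S=155.0659 payoff=0.0000 vs cont=0.0000 → 0.0000 [wait]  node(5,4) S=232.7118 payoff=0.0000 vs cont=0.0000 → 0.0000 [wait]  node(5,5) S=349.2374 payoff=0.0000 vs cont=0.0000 → 0.0000 [wait]
k=4: node(4,0) S=56.2031 payoff=43.0369 vs cont=42.3939 → 43.0369 [stop]  node(4,1) S=84.3457 payoff=14.8943 vs cont=20.1051 → 20.1051 [wait]  node(4,2) S=126.5800 payoff=0.0000 vs cont=4.5538 → 4.5538 [wait]  node(4,3) S=189.9623 payoff=0.0000 vs cont=0.0000 → 0.0000 [wait]  node(4,4) S=285.0819 payoff=0.0000 vs cont=0.0000 → 0.0000 [wait]
k=3: node(3,0) S=68.8512 payoff=30.3888 vs cont=32.1551 → 32.1551 [wait]  node(3,1) S=103.3270 payoff=0.0000 vs cont=12.7844 → 12.7844 [wait]  node(3,2) S=155.0659 payoff=0.0000 vs cont=2.4187 → 2.4187 [wait]  node(3,3) S=232.7118 payoff=0.0000 vs cont=0.0000 → 0.0000 [wait]
k=2: node(2,0) S=84.3457 payoff=14.8943 vs cont=22.9904 → 22.9904 [wait]  node(2,1) S=126.5800 payoff=0.0000 vs cont=7.9088 → 7.9088 [wait]  node(2,2) S=189.9623 payoff=0.0000 vs cont=1.2847 → 1.2847 [wait]
k=1: node(1,0) S=103.3270 payoff=0.0000 vs cont=15.8682 → 15.8682 [wait]  node(1,1) S=155.0659 payoff=0.0000 vs cont=4.7948 → 4.7948 [wait]
k=0: node(0,0) S=126.5800 payoff=0.0000 vs cont=10.6454 → 10.6454 [wait]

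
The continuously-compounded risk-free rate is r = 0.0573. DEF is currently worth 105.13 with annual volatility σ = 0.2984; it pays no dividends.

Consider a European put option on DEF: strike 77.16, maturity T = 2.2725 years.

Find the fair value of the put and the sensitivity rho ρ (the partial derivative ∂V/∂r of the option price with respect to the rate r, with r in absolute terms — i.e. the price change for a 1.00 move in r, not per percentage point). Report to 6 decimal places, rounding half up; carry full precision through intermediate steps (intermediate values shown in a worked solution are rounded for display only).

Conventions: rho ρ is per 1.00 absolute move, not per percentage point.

σ√T = 0.2984·√2.2725 = 0.449832
d₁ = (ln(S/K) + (r+σ²/2)T) / (σ√T) = (ln(105.13/77.16) + (0.0573+0.2984²/2)·2.2725) / 0.449832 = (0.309316 + 0.231389) / 0.449832 = 1.202015
d₂ = d₁ − σ√T = 1.202015 − 0.449832 = 0.752183
e^{−rT} = 0.877907
N(−d₁) = 0.114679,  N(−d₂) = 0.225971
Put price V = K·e^{−rT}·N(−d₂) − S·N(−d₁) = 15.307098 − 12.056188 = 3.250911
ρ = −K·T·e^{−rT}·N(−d₂) = -34.785381

price = 3.250911
ρ = -34.785381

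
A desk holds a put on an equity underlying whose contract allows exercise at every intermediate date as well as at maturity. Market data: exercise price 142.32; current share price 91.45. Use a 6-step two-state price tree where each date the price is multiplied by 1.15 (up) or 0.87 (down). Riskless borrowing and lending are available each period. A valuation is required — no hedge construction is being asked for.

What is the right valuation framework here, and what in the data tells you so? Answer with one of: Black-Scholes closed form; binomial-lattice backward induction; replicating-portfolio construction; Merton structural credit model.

Key observation: an American put (K = 142.32, S₀ = 91.45) on a 6-date tree has no closed form — the optimal stopping decision is embedded and must be resolved recursively from expiry.

framework: binomial-lattice backward induction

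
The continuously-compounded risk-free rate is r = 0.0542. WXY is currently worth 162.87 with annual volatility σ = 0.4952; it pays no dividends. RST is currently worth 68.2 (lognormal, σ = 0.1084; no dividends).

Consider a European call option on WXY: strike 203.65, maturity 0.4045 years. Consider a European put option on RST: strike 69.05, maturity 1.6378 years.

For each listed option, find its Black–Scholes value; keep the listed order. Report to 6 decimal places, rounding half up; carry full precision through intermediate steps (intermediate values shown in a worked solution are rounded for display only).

price(WXY call K=203.65) = 8.903174
price(RST put K=69.05) = 1.661068

[WXY call K=203.65]
σ√T = 0.4952·√0.4045 = 0.314949
d₁ = (ln(S/K) + (r+σ²/2)T) / (σ√T) = (ln(162.87/203.65) + (0.0542+0.4952²/2)·0.4045) / 0.314949 = (-0.223450 + 0.071520) / 0.314949 = -0.482397
d₂ = d₁ − σ√T = -0.482397 − 0.314949 = -0.797345
e^{−rT} = 0.978315
N(d₁) = 0.314762,  N(d₂) = 0.212625
price = S·N(d₁) − K·e^{−rT}·N(d₂) = 51.265301 − 42.362127 = 8.903174
[RST put K=69.05]
σ√T = 0.1084·√1.6378 = 0.138727
d₁ = (ln(S/K) + (r+σ²/2)T) / (σ√T) = (ln(68.2/69.05) + (0.0542+0.1084²/2)·1.6378) / 0.138727 = (-0.012386 + 0.098391) / 0.138727 = 0.619960
d₂ = d₁ − σ√T = 0.619960 − 0.138727 = 0.481234
e^{−rT} = 0.915057
N(−d₁) = 0.267642,  N(−d₂) = 0.315175
price = K·e^{−rT}·N(−d₂) − S·N(−d₁) = 19.914249 − 18.253182 = 1.661068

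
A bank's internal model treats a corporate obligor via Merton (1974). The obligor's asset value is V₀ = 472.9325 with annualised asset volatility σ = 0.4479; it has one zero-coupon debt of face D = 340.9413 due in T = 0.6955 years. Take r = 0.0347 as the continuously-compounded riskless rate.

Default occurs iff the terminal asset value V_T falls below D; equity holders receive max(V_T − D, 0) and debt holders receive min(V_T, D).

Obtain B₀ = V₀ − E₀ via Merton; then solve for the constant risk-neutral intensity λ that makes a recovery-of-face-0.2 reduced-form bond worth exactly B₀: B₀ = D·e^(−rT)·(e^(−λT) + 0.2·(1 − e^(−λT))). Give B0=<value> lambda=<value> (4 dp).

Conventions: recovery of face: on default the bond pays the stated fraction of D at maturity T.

Apply the equity-as-call identities (strike 340.9413, horizon 0.6955 years):
d₁ = [ln(V₀/D) + (r + σ²/2)T] / (σ√T)
   = [ln(472.9325/340.9413) + (0.0347 + 0.5·0.4479²)·0.6955] / (0.4479·√0.6955)
   = [0.327242 + 0.093898] / 0.373534 = 1.127449
d₂ = d₁ − σ√T = 1.127449 − 0.373534 = 0.753915
N(d₁) = 0.870224,  N(d₂) = 0.774550,  e^(−rT) = 0.976155
E₀ = V₀·N(d₁) − D·e^(−rT)·N(d₂)
   = 472.9325·0.870224 − 340.9413·0.976155·0.774550 = 153.777847
B₀ = V₀ − E₀ = 472.9325 − 153.777847 = 319.154653
e^(−λT) = (B₀·e^(rT)/D − 0.2)/(1 − 0.2) = (319.1547·1.024427/340.9413 − 0.2)/0.8 = 0.94870645
λ = −ln(0.94870645)/0.6955 = 0.075709

B0=319.1547 lambda=0.0757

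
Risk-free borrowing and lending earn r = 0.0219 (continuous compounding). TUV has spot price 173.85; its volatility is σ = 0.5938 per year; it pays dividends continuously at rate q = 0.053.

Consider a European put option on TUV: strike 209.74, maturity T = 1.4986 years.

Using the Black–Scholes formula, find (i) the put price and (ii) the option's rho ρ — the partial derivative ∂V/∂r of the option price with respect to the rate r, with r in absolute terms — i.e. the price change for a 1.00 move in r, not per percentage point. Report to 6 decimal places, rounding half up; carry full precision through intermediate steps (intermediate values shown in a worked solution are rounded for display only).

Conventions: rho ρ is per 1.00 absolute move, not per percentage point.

σ√T = 0.5938·√1.4986 = 0.726914
d₁ = (ln(S/K) + (r−q+σ²/2)T) / (σ√T) = (ln(173.85/209.74) + (0.0219−0.053+0.5938²/2)·1.4986) / 0.726914 = (-0.187676 + 0.217596) / 0.726914 = 0.041160
d₂ = d₁ − σ√T = 0.041160 − 0.726914 = -0.685754
e^{−rT} = 0.967713
e^{−qT} = 0.923647
N(−d₁) = 0.483584,  N(−d₂) = 0.753566
Put price V = K·e^{−rT}·N(−d₂) − S·e^{−qT}·N(−d₁) = 152.949917 − 77.651993 = 75.297925
ρ = −K·T·e^{−rT}·N(−d₂) = -229.210746

price = 75.297925
ρ = -229.210746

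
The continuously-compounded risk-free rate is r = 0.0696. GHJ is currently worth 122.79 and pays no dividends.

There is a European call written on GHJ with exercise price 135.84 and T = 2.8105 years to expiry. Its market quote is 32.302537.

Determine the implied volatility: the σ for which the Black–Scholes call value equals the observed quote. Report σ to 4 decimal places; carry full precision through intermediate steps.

sigma = 0.3414

At σ = 0.3414 the Black–Scholes value reproduces the quote:
σ√T = 0.3414·√2.8105 = 0.572342
d₁ = (ln(S/K) + (r+σ²/2)T) / (σ√T) = (ln(122.79/135.84) + (0.0696+0.3414²/2)·2.8105) / 0.572342 = (-0.101002 + 0.359398) / 0.572342 = 0.451472
d₂ = d₁ − σ√T = 0.451472 − 0.572342 = -0.120870
e^{−rT} = 0.822332
N(d₁) = 0.674175,  N(d₂) = 0.451897
V = S·N(d₁) − K·e^{−rT}·N(d₂) = 82.781978 − 50.479440 = 32.302537 (the observed quote) — the price is monotone increasing in volatility, hence this σ is the only solution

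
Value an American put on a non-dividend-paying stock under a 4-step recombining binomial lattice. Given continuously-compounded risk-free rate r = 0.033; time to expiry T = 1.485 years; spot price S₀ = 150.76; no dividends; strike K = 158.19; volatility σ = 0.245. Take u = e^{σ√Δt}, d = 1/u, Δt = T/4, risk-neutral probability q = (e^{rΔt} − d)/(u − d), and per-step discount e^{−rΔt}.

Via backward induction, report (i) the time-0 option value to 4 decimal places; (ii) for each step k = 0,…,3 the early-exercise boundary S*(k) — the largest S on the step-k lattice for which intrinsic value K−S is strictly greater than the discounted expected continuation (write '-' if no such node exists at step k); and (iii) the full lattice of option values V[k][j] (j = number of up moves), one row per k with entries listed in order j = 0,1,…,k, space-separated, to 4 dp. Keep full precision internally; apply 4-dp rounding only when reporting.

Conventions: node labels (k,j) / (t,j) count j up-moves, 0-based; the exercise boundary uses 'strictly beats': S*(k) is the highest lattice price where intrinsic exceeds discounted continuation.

params: Δt=0.37125 u=1.16100 d=0.86133 q=0.50388 e^(-rΔt)=0.98782
t_4 payoffs: 75.2123 46.3431 7.4300 0.0000 0.0000
t_3: node(3,0) S=96.3369 payoff=61.8531 vs cont=59.9269 → 61.8531 [stop]  node(3,1) S=129.8539 payoff=28.3361 vs cont=26.4099 → 28.3361 [stop]  node(3,2) S=175.0319 payoff=0.0000 vs cont=3.6413 → 3.6413 [wait]  node(3,3) S=235.9280 payoff=0.0000 vs cont=0.0000 → 0.0000 [wait]  ⇒ S*(3)=129.8539
t_2: node(2,0) S=111.8469 payoff=46.3431 vs cont=44.4169 → 46.3431 [stop]  node(2,1) S=150.7600 payoff=7.4300 vs cont=15.6993 → 15.6993 [wait]  node(2,2) S=203.2116 payoff=0.0000 vs cont=1.7845 → 1.7845 [wait]  ⇒ S*(2)=111.8469
t_1: node(1,0) S=129.8539 payoff=28.3361 vs cont=30.5259 → 30.5259 [wait]  node(1,1) S=175.0319 payoff=0.0000 vs cont=8.5821 → 8.5821 [wait]  ⇒ S*(1)=-
t_0: node(0,0) S=150.7600 payoff=7.4300 vs cont=19.2317 → 19.2317 [wait]  ⇒ S*(0)=-

price = 19.2317
boundary = - - 111.8469 129.8539
tree:
19.2317
30.5259 8.5821
46.3431 15.6993 1.7845
61.8531 28.3361 3.6413 0.0000
75.2123 46.3431 7.4300 0.0000 0.0000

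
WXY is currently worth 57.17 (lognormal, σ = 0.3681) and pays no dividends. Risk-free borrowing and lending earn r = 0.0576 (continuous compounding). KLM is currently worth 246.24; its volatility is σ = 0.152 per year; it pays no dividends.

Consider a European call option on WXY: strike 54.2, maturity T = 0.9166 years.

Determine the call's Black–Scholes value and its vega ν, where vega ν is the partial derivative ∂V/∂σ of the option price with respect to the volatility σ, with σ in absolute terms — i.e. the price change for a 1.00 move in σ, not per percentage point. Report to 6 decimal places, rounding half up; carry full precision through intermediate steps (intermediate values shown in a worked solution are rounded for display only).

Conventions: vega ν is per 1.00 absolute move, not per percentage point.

price = 10.810300
ν = 19.484004

σ√T = 0.3681·√0.9166 = 0.352416
d₁ = (ln(S/K) + (r+σ²/2)T) / (σ√T) = (ln(57.17/54.2) + (0.0576+0.3681²/2)·0.9166) / 0.352416 = (0.053348 + 0.114895) / 0.352416 = 0.477399
d₂ = d₁ − σ√T = 0.477399 − 0.352416 = 0.124983
e^{−rT} = 0.948573
N(d₁) = 0.683461,  N(d₂) = 0.549731
Call price V = S·N(d₁) − K·e^{−rT}·N(d₂) = 39.073464 − 28.263165 = 10.810300
φ(d₁) = (1/√(2π))·e^{−d₁²/2} = 0.355975
ν = S·φ(d₁)·√T = 19.484004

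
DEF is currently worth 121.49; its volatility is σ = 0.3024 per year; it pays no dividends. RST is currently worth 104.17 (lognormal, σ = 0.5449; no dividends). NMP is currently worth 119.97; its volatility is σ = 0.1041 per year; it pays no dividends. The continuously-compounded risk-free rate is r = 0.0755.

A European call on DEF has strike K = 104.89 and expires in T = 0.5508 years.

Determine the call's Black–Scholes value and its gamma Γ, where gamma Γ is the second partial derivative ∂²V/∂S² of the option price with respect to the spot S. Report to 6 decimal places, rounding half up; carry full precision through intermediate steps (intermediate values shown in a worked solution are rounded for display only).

price = 23.640475
Γ = 0.009299

σ√T = 0.3024·√0.5508 = 0.224429
d₁ = (ln(S/K) + (r+σ²/2)T) / (σ√T) = (ln(121.49/104.89) + (0.0755+0.3024²/2)·0.5508) / 0.224429 = (0.146920 + 0.066770) / 0.224429 = 0.952147
d₂ = d₁ − σ√T = 0.952147 − 0.224429 = 0.727718
e^{−rT} = 0.959267
N(d₁) = 0.829489,  N(d₂) = 0.766607
Call price V = S·N(d₁) − K·e^{−rT}·N(d₂) = 100.774598 − 77.134123 = 23.640475
φ(d₁) = (1/√(2π))·e^{−d₁²/2} = 0.253541
Γ = φ(d₁) / (S·σ·√T) = 0.009299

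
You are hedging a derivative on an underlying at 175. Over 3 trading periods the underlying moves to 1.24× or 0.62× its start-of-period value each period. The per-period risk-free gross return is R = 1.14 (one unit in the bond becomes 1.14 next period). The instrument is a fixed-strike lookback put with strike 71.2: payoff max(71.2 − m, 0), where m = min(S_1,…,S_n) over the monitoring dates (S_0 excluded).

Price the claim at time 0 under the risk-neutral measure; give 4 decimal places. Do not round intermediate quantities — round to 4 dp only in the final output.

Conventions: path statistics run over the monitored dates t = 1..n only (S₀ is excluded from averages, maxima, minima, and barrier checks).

No-arbitrage gives p* = (R−d)/(u−d) = 0.8387: enumerate every path, weight its payoff by its p*-probability, and discount by R^3.
Enumerate all 2^3 = 8 price paths (U = up ×1.24, D = down ×0.62); each path with k up-moves has probability p*^k·(1−p*)^(3−k).
DDD: m=41.7074, payoff=29.4926, prob=0.004196
UDD: m=83.4148, payoff=0.0000, prob=0.021819
DUD: m=83.4148, payoff=0.0000, prob=0.021819
UUD: m=166.8296, payoff=0.0000, prob=0.113457
DDU: m=67.2700, payoff=3.9300, prob=0.021819
UDU: m=134.5400, payoff=0.0000, prob=0.113457
DUU: m=108.5000, payoff=0.0000, prob=0.113457
UUU: m=217.0000, payoff=0.0000, prob=0.589977
Price = Σ prob·payoff / R^3 = 0.209495 / 1.481544 = 0.1414

price = 0.1414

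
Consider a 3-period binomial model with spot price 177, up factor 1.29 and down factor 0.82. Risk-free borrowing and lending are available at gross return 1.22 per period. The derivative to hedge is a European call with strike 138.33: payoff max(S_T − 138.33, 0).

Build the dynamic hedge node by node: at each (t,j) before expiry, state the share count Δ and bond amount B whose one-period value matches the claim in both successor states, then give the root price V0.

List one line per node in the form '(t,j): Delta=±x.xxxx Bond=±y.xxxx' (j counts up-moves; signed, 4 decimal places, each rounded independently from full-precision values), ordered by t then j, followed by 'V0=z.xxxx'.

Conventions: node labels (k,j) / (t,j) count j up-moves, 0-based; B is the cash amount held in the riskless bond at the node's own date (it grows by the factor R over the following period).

The replicating-portfolio and risk-neutral prices coincide; use p* = (1.22−0.82)/(1.29−0.82) = 0.8511 for the latter.
At maturity the claim pays: V(3,0)=0.0000, V(3,1)=15.1991, V(3,2)=103.1975, V(3,3)=241.6340
(2,0): S=119.0148. Δ = (V_up−V_dn)/(S_up−S_dn) = (15.1991−0.0000)/(153.5291−97.5921) = 0.2717. V = [p*·15.1991 + (1−p*)·0.0000]/1.22 = 10.6028. B = V − Δ·S = -21.7357.
(2,1): S=187.2306. Δ = (V_up−V_dn)/(S_up−S_dn) = (103.1975−15.1991)/(241.5275−153.5291) = 1.0000. V = [p*·103.1975 + (1−p*)·15.1991]/1.22 = 73.8454. B = V − Δ·S = -113.3852.
(2,2): S=294.5457. Δ = (V_up−V_dn)/(S_up−S_dn) = (241.6340−103.1975)/(379.9640−241.5275) = 1.0000. V = [p*·241.6340 + (1−p*)·103.1975]/1.22 = 181.1605. B = V − Δ·S = -113.3852.
(1,0): S=145.1400. Δ = (V_up−V_dn)/(S_up−S_dn) = (73.8454−10.6028)/(187.2306−119.0148) = 0.9271. V = [p*·73.8454 + (1−p*)·10.6028]/1.22 = 52.8084. B = V − Δ·S = -81.7503.
(1,1): S=228.3300. Δ = (V_up−V_dn)/(S_up−S_dn) = (181.1605−73.8454)/(294.5457−187.2306) = 1.0000. V = [p*·181.1605 + (1−p*)·73.8454]/1.22 = 135.3913. B = V − Δ·S = -92.9387.
(0,0): S=177.0000. Δ = (V_up−V_dn)/(S_up−S_dn) = (135.3913−52.8084)/(228.3300−145.1400) = 0.9927. V = [p*·135.3913 + (1−p*)·52.8084]/1.22 = 100.8948. B = V − Δ·S = -74.8134.
As a check, the time-0 holding Δ(0,0)·S0 + B(0,0) comes to 100.8948 — exactly V0.

(0,0): Delta=0.9927 Bond=-74.8134
(1,0): Delta=0.9271 Bond=-81.7503
(1,1): Delta=1.0000 Bond=-92.9387
(2,0): Delta=0.2717 Bond=-21.7357
(2,1): Delta=1.0000 Bond=-113.3852
(2,2): Delta=1.0000 Bond=-113.3852
V0=100.8948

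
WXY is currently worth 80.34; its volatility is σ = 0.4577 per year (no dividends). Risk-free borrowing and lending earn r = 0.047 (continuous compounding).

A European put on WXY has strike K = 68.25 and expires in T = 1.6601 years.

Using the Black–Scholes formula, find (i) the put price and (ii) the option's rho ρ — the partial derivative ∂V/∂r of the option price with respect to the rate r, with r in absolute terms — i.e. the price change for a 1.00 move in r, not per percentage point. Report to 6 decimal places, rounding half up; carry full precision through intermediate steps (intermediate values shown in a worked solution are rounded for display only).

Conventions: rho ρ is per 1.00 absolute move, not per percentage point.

σ√T = 0.4577·√1.6601 = 0.589723
d₁ = (ln(S/K) + (r+σ²/2)T) / (σ√T) = (ln(80.34/68.25) + (0.047+0.4577²/2)·1.6601) / 0.589723 = (0.163090 + 0.251911) / 0.589723 = 0.703723
d₂ = d₁ − σ√T = 0.703723 − 0.589723 = 0.114000
e^{−rT} = 0.924942
N(−d₁) = 0.240803,  N(−d₂) = 0.454619
Put price V = K·e^{−rT}·N(−d₂) − S·N(−d₁) = 28.698851 − 19.346090 = 9.352761
ρ = −K·T·e^{−rT}·N(−d₂) = -47.642963

price = 9.352761
ρ = -47.642963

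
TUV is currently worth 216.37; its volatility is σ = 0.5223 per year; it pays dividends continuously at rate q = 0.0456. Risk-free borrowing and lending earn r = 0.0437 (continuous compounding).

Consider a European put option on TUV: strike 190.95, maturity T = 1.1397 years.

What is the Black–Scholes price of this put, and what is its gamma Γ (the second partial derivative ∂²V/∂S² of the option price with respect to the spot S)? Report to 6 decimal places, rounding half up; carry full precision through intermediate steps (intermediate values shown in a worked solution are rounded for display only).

σ√T = 0.5223·√1.1397 = 0.557590
d₁ = (ln(S/K) + (r−q+σ²/2)T) / (σ√T) = (ln(216.37/190.95) + (0.0437−0.0456+0.5223²/2)·1.1397) / 0.557590 = (0.124978 + 0.153288) / 0.557590 = 0.499052
d₂ = d₁ − σ√T = 0.499052 − 0.557590 = -0.058539
e^{−rT} = 0.951415
e^{−qT} = 0.949357
N(−d₁) = 0.308872,  N(−d₂) = 0.523340
Put price V = K·e^{−rT}·N(−d₂) − S·e^{−qT}·N(−d₁) = 95.076641 − 63.446033 = 31.630607
φ(d₁) = (1/√(2π))·e^{−d₁²/2} = 0.352232
Γ = e^{−qT}·φ(d₁) / (S·σ·√T) = 0.002772

price = 31.630607
Γ = 0.002772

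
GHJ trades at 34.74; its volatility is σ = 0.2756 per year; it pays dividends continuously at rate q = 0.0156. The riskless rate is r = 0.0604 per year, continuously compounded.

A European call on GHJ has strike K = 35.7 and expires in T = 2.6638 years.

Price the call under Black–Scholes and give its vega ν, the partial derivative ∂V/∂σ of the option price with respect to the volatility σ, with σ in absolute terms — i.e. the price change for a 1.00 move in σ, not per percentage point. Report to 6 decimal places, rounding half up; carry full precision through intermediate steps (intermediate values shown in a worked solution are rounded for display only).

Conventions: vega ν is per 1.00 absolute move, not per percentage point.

price = 7.251511
ν = 19.786334

σ√T = 0.2756·√2.6638 = 0.449811
d₁ = (ln(S/K) + (r−q+σ²/2)T) / (σ√T) = (ln(34.74/35.7) + (0.0604−0.0156+0.2756²/2)·2.6638) / 0.449811 = (-0.027259 + 0.220503) / 0.449811 = 0.429612
d₂ = d₁ − σ√T = 0.429612 − 0.449811 = -0.020199
e^{−rT} = 0.851383
e^{−qT} = 0.959296
N(d₁) = 0.666261,  N(d₂) = 0.491942
Call price V = S·e^{−qT}·N(d₁) − K·e^{−rT}·N(d₂) = 22.203787 − 14.952276 = 7.251511
φ(d₁) = (1/√(2π))·e^{−d₁²/2} = 0.363774
ν = S·e^{−qT}·φ(d₁)·√T = 19.786334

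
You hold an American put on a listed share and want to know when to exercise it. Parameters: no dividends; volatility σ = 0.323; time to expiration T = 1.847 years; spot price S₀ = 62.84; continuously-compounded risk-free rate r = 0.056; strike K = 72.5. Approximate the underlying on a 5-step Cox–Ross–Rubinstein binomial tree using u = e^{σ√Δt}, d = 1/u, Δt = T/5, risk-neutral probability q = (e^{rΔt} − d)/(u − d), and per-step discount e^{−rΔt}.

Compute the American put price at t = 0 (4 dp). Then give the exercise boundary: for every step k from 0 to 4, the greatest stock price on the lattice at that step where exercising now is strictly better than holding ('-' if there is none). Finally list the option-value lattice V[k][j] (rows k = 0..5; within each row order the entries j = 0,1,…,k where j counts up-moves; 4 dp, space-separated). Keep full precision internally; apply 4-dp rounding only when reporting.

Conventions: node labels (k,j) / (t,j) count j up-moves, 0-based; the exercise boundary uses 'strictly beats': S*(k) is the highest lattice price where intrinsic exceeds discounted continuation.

params: Δt=0.36940 u=1.21691 d=0.82175 q=0.50397 e^(-rΔt)=0.97953
t_5 payoffs: 48.9524 37.6292 20.8610 0.0000 0.0000 0.0000
t_4: node(4,0) S=28.6552 payoff=43.8448 vs cont=42.3604 → 43.8448 [stop]  node(4,1) S=42.4346 payoff=30.0654 vs cont=28.5810 → 30.0654 [stop]  node(4,2) S=62.8400 payoff=9.6600 vs cont=10.1357 → 10.1357 [wait]  node(4,3) S=93.0577 payoff=0.0000 vs cont=0.0000 → 0.0000 [wait]  node(4,4) S=137.8061 payoff=0.0000 vs cont=0.0000 → 0.0000 [wait]  ⇒ S*(4)=42.4346
t_3: node(3,0) S=34.8708 payoff=37.6292 vs cont=36.1448 → 37.6292 [stop]  node(3,1) S=51.6390 payoff=20.8610 vs cont=19.6114 → 20.8610 [stop]  node(3,2) S=76.4705 payoff=0.0000 vs cont=4.9246 → 4.9246 [wait]  node(3,3) S=113.2427 payoff=0.0000 vs cont=0.0000 → 0.0000 [wait]  ⇒ S*(3)=51.6390
t_2: node(2,0) S=42.4346 payoff=30.0654 vs cont=28.5810 → 30.0654 [stop]  node(2,1) S=62.8400 payoff=9.6600 vs cont=12.5668 → 12.5668 [wait]  node(2,2) S=93.0577 payoff=0.0000 vs cont=2.3927 → 2.3927 [wait]  ⇒ S*(2)=42.4346
t_1: node(1,0) S=51.6390 payoff=20.8610 vs cont=20.8116 → 20.8610 [stop]  node(1,1) S=76.4705 payoff=0.0000 vs cont=7.2870 → 7.2870 [wait]  ⇒ S*(1)=51.6390
t_0: node(0,0) S=62.8400 payoff=9.6600 vs cont=13.7330 → 13.7330 [wait]  ⇒ S*(0)=-

price = 13.7330
boundary = - 51.6390 42.4346 51.6390 42.4346
tree:
13.7330
20.8610 7.2870
30.0654 12.5668 2.3927
37.6292 20.8610 4.9246 0.0000
43.8448 30.0654 10.1357 0.0000 0.0000
48.9524 37.6292 20.8610 0.0000 0.0000 0.0000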